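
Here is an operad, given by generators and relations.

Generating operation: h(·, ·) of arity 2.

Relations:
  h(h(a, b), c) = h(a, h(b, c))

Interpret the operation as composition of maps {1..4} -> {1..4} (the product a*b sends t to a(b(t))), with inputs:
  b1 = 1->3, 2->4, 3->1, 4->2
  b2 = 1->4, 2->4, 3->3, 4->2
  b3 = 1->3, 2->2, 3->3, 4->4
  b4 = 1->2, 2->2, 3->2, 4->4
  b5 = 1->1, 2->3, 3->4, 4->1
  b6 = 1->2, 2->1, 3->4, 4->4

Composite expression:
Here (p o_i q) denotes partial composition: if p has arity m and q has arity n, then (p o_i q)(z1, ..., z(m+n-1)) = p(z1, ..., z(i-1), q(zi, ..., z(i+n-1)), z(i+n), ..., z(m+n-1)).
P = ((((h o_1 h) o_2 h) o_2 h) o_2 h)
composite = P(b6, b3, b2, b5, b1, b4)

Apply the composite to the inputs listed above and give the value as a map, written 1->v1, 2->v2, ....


1->4, 2->4, 3->4, 4->4

h(b3, b2) = 1->4, 2->4, 3->3, 4->2
h(h(b3, b2), b5) = 1->4, 2->3, 3->2, 4->4
h(h(h(b3, b2), b5), b1) = 1->2, 2->4, 3->4, 4->3
h(b6, h(h(h(b3, b2), b5), b1)) = 1->1, 2->4, 3->4, 4->4
h(h(b6, h(h(h(b3, b2), b5), b1)), b4) = 1->4, 2->4, 3->4, 4->4


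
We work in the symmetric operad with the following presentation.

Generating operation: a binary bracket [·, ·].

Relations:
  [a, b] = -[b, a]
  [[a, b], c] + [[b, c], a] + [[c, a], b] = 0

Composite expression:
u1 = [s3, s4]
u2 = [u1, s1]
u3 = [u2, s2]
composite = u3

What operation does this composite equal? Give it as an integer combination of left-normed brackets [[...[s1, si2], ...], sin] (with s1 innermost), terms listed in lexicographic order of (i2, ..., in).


-[[[s1, s3], s4], s2] + [[[s1, s4], s3], s2]

Expand each bracket as ab - ba; the s1-initial words give the coefficients.
Composite bracket: [[[s3, s4], s1], s2]
Applying ab - ba throughout gives 8 signed words (2^3 = 8).
Words beginning with s1 determine it all:
  s1s3s4s2 appears with sign -1, giving the term -[[[s1, s3], s4], s2]
  s1s4s3s2 appears with sign +1, giving the term +[[[s1, s4], s3], s2]


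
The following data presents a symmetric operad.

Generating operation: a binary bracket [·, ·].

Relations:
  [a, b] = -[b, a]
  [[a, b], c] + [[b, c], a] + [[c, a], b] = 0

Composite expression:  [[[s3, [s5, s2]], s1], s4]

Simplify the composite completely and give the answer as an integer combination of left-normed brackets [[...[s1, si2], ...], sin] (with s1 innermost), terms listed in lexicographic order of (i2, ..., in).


-[[[[s1, s2], s5], s3], s4] + [[[[s1, s3], s2], s5], s4] - [[[[s1, s3], s5], s2], s4] + [[[[s1, s5], s2], s3], s4]

Antisymmetry and Jacobi reduce to s1-anchored left-normed brackets.
Composite bracket: [[[s3, [s5, s2]], s1], s4]
Full expansion: 16 signed words from ab - ba (2^4 = 16).
Collect the words opening with s1:
  sign of s1s2s5s3s4 is -1, so it contributes -[[[[s1, s2], s5], s3], s4]
  sign of s1s3s2s5s4 is +1, so it contributes +[[[[s1, s3], s2], s5], s4]
  sign of s1s3s5s2s4 is -1, so it contributes -[[[[s1, s3], s5], s2], s4]
  sign of s1s5s2s3s4 is +1, so it contributes +[[[[s1, s5], s2], s3], s4]


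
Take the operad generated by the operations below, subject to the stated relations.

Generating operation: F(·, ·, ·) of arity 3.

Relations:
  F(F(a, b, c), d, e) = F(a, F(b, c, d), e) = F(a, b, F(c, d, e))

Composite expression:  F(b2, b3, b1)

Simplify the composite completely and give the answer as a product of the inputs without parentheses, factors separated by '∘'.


b2 ∘ b3 ∘ b1

Associativity of F dissolves the nesting; only the b-input order survives.
F(b2, b3, b1) unparenthesizes to b2 ∘ b3 ∘ b1


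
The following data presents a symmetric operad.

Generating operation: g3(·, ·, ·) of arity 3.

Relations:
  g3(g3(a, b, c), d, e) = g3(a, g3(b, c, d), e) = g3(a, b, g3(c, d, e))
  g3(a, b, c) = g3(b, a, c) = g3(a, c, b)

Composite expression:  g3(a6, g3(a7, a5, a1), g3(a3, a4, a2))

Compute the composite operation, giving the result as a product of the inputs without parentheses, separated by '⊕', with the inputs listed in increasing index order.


a1 ⊕ a2 ⊕ a3 ⊕ a4 ⊕ a5 ⊕ a6 ⊕ a7

Shape and order are irrelevant to g3; the a-input set decides.
g3(a7, a5, a1) collapses to a7 ⊕ a5 ⊕ a1
g3(a3, a4, a2) collapses to a3 ⊕ a4 ⊕ a2
g3(a6, g3(a7, a5, a1), g3(a3, a4, a2)) collapses to a6 ⊕ a7 ⊕ a5 ⊕ a1 ⊕ a3 ⊕ a4 ⊕ a2
commutativity sorts the factors: a1 ⊕ a2 ⊕ a3 ⊕ a4 ⊕ a5 ⊕ a6 ⊕ a7


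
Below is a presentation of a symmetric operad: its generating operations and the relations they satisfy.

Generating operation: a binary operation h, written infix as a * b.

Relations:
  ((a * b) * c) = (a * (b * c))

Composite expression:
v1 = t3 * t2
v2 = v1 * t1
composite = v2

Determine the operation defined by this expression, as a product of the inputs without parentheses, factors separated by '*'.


t3 * t2 * t1

Key point: h is associative — brackets drop, the t-order remains.
(t3 * t2) flattens to t3 * t2
((t3 * t2) * t1) flattens to t3 * t2 * t1


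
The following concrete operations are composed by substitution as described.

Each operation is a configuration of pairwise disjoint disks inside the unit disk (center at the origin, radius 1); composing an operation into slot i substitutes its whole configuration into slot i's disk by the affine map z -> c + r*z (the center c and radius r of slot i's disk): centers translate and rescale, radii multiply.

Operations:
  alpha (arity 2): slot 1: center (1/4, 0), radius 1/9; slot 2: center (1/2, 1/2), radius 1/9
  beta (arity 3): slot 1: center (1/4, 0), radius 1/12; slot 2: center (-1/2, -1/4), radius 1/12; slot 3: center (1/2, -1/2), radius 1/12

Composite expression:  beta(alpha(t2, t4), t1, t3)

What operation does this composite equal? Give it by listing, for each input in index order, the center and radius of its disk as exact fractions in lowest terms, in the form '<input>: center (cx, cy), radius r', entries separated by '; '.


t1: center (-1/2, -1/4), radius 1/12; t2: center (13/48, 0), radius 1/108; t3: center (1/2, -1/2), radius 1/12; t4: center (7/24, 1/24), radius 1/108

Only the slot chain above each t matters under beta; compose those maps.
tracing t2 down its 2-map path: center (13/48, 0), radius 1/108
tracing t4 down its 2-map path: center (7/24, 1/24), radius 1/108
tracing t1 down its 1-map path: center (-1/2, -1/4), radius 1/12
tracing t3 down its 1-map path: center (1/2, -1/2), radius 1/12


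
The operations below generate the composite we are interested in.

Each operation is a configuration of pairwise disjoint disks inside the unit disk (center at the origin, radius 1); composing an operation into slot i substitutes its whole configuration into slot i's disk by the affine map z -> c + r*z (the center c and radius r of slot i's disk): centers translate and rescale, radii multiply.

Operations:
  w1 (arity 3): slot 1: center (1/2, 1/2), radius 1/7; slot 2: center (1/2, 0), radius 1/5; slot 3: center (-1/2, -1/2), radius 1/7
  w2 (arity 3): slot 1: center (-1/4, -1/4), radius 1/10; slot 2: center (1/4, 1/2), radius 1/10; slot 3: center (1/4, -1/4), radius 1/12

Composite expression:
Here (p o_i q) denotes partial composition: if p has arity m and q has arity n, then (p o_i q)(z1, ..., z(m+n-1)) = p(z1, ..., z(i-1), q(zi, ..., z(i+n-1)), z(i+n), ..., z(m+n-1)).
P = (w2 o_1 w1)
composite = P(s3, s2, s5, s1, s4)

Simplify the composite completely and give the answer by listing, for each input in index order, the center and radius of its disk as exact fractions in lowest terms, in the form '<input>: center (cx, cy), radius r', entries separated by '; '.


s1: center (1/4, 1/2), radius 1/10; s2: center (-1/5, -1/4), radius 1/50; s3: center (-1/5, -1/5), radius 1/70; s4: center (1/4, -1/4), radius 1/12; s5: center (-3/10, -3/10), radius 1/70

Each s-disk chains the slot maps above it in w2; radii multiply.
tracing s3 down its 2-map path: center (-1/5, -1/5), radius 1/70
tracing s2 down its 2-map path: center (-1/5, -1/4), radius 1/50
tracing s5 down its 2-map path: center (-3/10, -3/10), radius 1/70
tracing s1 down its 1-map path: center (1/4, 1/2), radius 1/10
tracing s4 down its 1-map path: center (1/4, -1/4), radius 1/12


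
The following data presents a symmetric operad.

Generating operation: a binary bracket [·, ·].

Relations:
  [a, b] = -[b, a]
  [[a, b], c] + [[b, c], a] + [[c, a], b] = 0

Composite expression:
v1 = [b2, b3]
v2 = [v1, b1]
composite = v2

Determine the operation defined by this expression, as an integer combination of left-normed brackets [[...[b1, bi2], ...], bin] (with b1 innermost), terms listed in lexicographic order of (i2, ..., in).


-[[b1, b2], b3] + [[b1, b3], b2]

Skip Jacobi rewriting: expand, keep b1-initial words, read off terms.
Composite bracket: [[b2, b3], b1]
Each bracket splits as ab - ba, giving 4 signed words (2^2 = 4).
Collect the words opening with b1:
  from b1b2b3, sign -1: term -[[b1, b2], b3]
  from b1b3b2, sign +1: term +[[b1, b3], b2]


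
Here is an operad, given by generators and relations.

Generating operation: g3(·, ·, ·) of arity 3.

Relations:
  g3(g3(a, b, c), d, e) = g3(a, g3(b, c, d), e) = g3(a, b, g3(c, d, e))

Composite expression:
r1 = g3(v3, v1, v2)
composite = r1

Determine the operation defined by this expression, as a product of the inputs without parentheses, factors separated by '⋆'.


v3 ⋆ v1 ⋆ v2

Associativity of g3 dissolves the nesting; only the v-input order survives.
g3(v3, v1, v2) spells out as v3 ⋆ v1 ⋆ v2


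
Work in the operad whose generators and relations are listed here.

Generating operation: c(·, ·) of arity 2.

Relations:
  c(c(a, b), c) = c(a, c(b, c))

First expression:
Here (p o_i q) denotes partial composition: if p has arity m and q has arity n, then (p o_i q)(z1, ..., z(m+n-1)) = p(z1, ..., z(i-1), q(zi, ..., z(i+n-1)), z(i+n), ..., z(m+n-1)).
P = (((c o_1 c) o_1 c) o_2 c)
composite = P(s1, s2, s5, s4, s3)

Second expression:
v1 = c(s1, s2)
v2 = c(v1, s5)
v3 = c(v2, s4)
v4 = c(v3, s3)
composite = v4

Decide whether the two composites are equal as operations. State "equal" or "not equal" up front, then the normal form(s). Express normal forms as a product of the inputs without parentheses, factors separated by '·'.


Normal form of the first expression: s1 · s2 · s5 · s4 · s3
Normal form of the second expression: s1 · s2 · s5 · s4 · s3
The normal forms match — equal.

equal: each reduces to s1 · s2 · s5 · s4 · s3


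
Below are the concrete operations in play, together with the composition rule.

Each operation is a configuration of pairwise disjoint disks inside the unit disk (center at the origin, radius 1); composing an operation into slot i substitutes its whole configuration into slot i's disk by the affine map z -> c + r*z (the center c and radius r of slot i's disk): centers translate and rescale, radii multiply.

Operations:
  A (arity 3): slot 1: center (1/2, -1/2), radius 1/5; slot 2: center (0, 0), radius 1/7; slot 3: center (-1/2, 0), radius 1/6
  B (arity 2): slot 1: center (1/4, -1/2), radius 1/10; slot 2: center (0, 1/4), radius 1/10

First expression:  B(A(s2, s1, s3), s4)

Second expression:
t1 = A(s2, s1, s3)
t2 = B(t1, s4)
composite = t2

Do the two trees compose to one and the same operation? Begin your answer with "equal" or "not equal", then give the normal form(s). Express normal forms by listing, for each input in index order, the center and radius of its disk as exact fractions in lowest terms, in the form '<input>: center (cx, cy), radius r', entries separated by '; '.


In normal form, the first expression is s1: center (1/4, -1/2), radius 1/70; s2: center (3/10, -11/20), radius 1/50; s3: center (1/5, -1/2), radius 1/60; s4: center (0, 1/4), radius 1/10
In normal form, the second expression is s1: center (1/4, -1/2), radius 1/70; s2: center (3/10, -11/20), radius 1/50; s3: center (1/5, -1/2), radius 1/60; s4: center (0, 1/4), radius 1/10
Same normal form: equal.

equal: each reduces to s1: center (1/4, -1/2), radius 1/70; s2: center (3/10, -11/20), radius 1/50; s3: center (1/5, -1/2), radius 1/60; s4: center (0, 1/4), radius 1/10


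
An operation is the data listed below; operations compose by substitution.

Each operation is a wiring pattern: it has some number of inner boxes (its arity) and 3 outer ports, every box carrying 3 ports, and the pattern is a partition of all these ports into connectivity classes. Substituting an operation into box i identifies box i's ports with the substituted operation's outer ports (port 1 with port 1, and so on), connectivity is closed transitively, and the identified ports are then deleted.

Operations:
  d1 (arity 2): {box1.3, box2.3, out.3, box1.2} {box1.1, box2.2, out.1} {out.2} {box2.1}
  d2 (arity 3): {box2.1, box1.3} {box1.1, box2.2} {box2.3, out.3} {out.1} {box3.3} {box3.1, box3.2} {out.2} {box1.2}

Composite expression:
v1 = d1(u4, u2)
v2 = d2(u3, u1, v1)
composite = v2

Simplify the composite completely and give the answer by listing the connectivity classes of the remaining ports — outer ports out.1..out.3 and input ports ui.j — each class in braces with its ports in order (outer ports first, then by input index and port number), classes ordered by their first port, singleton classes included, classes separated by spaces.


After gluing at d2, chains via deleted ports link the u-ports.
stage d1: inputs (u4, u2), connectivity {out.1, u2.2, u4.1} {out.2} {out.3, u2.3, u4.2, u4.3} {u2.1}, out.j its boundary
stage d2: inputs (u3, u1, u4, u2), connectivity {out.1} {out.2} {out.3, u1.3} {u1.1, u3.3} {u1.2, u3.1} {u2.1} {u2.2, u4.1} {u2.3, u4.2, u4.3} {u3.2}, out.j its boundary

{out.1} {out.2} {out.3, u1.3} {u1.1, u3.3} {u1.2, u3.1} {u2.1} {u2.2, u4.1} {u2.3, u4.2, u4.3} {u3.2}


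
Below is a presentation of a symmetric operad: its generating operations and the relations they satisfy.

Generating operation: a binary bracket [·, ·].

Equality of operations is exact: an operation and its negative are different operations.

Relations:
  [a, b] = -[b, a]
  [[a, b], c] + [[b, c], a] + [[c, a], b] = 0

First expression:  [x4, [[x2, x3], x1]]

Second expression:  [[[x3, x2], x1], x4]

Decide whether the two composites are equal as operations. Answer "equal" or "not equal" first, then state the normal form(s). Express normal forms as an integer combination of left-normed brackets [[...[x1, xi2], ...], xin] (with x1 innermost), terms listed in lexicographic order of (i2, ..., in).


equal; the common form is [[[x1, x2], x3], x4] - [[[x1, x3], x2], x4]

The first expression reduces to [[[x1, x2], x3], x4] - [[[x1, x3], x2], x4]
The second expression reduces to [[[x1, x2], x3], x4] - [[[x1, x3], x2], x4]
Same normal form: equal.


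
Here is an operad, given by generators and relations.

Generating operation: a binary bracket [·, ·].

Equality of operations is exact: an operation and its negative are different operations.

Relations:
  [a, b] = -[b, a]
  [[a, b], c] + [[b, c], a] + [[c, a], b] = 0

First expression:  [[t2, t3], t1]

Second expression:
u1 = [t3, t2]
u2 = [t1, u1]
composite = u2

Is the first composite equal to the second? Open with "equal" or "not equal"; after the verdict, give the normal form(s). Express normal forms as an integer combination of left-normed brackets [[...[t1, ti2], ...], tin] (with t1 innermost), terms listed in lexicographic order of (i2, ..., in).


The first expression, normalized: -[[t1, t2], t3] + [[t1, t3], t2]
The second expression, normalized: -[[t1, t2], t3] + [[t1, t3], t2]
Both agree, so they are equal.

equal; the common form is -[[t1, t2], t3] + [[t1, t3], t2]


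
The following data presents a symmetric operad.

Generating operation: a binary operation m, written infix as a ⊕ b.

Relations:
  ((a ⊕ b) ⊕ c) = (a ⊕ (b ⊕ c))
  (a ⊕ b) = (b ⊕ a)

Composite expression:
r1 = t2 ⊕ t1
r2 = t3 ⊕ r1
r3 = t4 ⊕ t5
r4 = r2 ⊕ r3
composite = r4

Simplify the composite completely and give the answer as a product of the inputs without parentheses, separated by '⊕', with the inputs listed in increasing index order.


t1 ⊕ t2 ⊕ t3 ⊕ t4 ⊕ t5

Reordering under m is free, so list the t-inputs canonically.
(t2 ⊕ t1) spells out as t2 ⊕ t1
(t3 ⊕ (t2 ⊕ t1)) spells out as t3 ⊕ t2 ⊕ t1
(t4 ⊕ t5) spells out as t4 ⊕ t5
((t3 ⊕ (t2 ⊕ t1)) ⊕ (t4 ⊕ t5)) spells out as t3 ⊕ t2 ⊕ t1 ⊕ t4 ⊕ t5
putting the inputs in ascending order: t1 ⊕ t2 ⊕ t3 ⊕ t4 ⊕ t5


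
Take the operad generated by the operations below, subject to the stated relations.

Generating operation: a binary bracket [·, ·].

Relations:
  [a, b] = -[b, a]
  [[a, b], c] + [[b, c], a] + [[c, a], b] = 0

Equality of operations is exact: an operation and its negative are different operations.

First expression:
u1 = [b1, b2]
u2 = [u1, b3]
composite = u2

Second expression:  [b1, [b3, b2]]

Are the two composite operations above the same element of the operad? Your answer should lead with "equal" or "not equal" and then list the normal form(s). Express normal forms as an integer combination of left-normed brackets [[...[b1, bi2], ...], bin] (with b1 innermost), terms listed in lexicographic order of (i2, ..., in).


not equal; first: [[b1, b2], b3]; second: -[[b1, b2], b3] + [[b1, b3], b2]


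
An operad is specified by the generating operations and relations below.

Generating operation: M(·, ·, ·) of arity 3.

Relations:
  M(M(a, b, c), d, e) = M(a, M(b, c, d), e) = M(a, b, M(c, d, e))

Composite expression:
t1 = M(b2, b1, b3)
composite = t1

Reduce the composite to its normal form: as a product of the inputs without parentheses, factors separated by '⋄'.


b2 ⋄ b1 ⋄ b3

Key point: M is associative — brackets drop, the b-order remains.
M(b2, b1, b3) linearizes to b2 ⋄ b1 ⋄ b3


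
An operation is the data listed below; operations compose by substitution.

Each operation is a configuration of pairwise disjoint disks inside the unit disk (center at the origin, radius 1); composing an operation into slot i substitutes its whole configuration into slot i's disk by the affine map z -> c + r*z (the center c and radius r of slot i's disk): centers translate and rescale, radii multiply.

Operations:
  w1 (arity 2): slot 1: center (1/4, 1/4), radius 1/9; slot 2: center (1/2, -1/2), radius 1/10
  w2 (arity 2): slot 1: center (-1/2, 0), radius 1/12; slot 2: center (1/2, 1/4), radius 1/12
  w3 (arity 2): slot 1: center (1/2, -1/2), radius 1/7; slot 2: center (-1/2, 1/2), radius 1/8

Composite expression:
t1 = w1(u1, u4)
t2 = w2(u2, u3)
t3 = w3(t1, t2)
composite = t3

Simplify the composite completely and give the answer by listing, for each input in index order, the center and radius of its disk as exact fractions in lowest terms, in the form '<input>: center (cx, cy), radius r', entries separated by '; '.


u1: center (15/28, -13/28), radius 1/63; u2: center (-9/16, 1/2), radius 1/96; u3: center (-7/16, 17/32), radius 1/96; u4: center (4/7, -4/7), radius 1/70

Each u-disk chains the slot maps above it in w3; radii multiply.
u1: after 2 affine steps, its disk has center (15/28, -13/28), radius 1/63
u4: after 2 affine steps, its disk has center (4/7, -4/7), radius 1/70
u2: after 2 affine steps, its disk has center (-9/16, 1/2), radius 1/96
u3: after 2 affine steps, its disk has center (-7/16, 17/32), radius 1/96


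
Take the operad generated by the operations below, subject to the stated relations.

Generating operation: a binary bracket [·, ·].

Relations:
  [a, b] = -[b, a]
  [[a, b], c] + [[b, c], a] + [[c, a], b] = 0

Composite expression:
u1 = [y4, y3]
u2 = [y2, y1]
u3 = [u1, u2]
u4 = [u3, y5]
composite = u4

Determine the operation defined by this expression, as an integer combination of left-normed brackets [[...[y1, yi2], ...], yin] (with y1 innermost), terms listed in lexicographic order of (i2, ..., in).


-[[[[y1, y2], y3], y4], y5] + [[[[y1, y2], y4], y3], y5]

Antisymmetry and Jacobi reduce to y1-anchored left-normed brackets.
Composite bracket: [[[y4, y3], [y2, y1]], y5]
Under [a, b] = ab - ba we get 16 signed associative words (2^4 = 16).
Words beginning with y1 determine it all:
  sign of y1y2y3y4y5 is -1, so it contributes -[[[[y1, y2], y3], y4], y5]
  sign of y1y2y4y3y5 is +1, so it contributes +[[[[y1, y2], y4], y3], y5]


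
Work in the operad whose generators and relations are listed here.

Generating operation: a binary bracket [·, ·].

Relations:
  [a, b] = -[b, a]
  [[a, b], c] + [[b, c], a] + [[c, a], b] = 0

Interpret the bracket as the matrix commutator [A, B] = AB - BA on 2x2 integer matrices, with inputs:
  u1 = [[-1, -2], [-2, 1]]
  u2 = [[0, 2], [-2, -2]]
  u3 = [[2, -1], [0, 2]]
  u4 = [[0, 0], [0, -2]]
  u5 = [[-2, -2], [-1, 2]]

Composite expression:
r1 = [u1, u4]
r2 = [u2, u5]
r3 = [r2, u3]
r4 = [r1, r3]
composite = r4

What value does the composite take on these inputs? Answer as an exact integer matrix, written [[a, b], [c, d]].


[[48, -80], [-80, -48]]

[u1, u4] = [[0, 4], [-4, 0]]
[u2, u5] = [[-6, 4], [10, 6]]
[[u2, u5], u3] = [[10, 12], [0, -10]]
[[u1, u4], [[u2, u5], u3]] = [[48, -80], [-80, -48]]


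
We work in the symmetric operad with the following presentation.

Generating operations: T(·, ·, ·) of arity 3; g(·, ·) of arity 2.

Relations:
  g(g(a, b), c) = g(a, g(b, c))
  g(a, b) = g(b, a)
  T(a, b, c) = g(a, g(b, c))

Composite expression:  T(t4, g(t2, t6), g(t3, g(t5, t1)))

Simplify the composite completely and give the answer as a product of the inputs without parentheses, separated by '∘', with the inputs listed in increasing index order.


t1 ∘ t2 ∘ t3 ∘ t4 ∘ t5 ∘ t6


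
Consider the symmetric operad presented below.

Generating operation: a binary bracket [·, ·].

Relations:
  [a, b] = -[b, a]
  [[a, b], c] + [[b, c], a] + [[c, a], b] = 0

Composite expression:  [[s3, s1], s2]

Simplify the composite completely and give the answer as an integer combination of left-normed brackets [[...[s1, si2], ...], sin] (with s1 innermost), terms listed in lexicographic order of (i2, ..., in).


-[[s1, s3], s2]

A multilinear Lie element is pinned by s1-initial words (s1 innermost).
Composite bracket: [[s3, s1], s2]
Expanding via [a, b] = ab - ba: 4 signed words (2^2 = 4).
Only words starting with s1 matter:
  s1s3s2 (sign -1) contributes -[[s1, s3], s2]


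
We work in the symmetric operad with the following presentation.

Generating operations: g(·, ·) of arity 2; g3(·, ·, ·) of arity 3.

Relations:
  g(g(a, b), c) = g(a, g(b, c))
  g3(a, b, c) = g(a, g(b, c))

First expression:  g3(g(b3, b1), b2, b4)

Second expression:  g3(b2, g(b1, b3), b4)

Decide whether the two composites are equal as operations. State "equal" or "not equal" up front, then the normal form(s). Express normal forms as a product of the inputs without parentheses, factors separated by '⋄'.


not equal; the first gives b3 ⋄ b1 ⋄ b2 ⋄ b4 and the second b2 ⋄ b1 ⋄ b3 ⋄ b4


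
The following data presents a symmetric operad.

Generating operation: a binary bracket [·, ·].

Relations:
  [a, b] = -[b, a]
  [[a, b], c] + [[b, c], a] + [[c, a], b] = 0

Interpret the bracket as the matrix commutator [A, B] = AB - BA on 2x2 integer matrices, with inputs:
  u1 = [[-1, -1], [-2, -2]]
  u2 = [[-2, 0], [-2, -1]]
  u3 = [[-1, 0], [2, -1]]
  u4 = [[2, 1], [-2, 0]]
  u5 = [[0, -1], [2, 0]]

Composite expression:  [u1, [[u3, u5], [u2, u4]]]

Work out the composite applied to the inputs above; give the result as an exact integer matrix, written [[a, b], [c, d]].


[[-32, -4], [-24, 32]]


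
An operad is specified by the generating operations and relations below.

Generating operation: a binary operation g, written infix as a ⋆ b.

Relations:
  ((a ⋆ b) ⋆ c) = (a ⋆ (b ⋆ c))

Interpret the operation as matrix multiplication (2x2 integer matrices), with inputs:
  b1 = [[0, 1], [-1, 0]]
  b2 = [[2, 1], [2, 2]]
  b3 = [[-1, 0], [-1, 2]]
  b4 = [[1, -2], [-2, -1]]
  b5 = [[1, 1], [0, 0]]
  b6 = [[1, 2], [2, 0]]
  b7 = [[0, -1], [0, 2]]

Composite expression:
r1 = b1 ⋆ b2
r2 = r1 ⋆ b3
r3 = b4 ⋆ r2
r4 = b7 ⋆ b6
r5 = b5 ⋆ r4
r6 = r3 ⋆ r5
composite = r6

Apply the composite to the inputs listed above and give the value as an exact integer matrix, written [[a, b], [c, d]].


[[-20, 0], [10, 0]]

(b1 ⋆ b2) = [[2, 2], [-2, -1]]
((b1 ⋆ b2) ⋆ b3) = [[-4, 4], [3, -2]]
(b4 ⋆ ((b1 ⋆ b2) ⋆ b3)) = [[-10, 8], [5, -6]]
(b7 ⋆ b6) = [[-2, 0], [4, 0]]
(b5 ⋆ (b7 ⋆ b6)) = [[2, 0], [0, 0]]
((b4 ⋆ ((b1 ⋆ b2) ⋆ b3)) ⋆ (b5 ⋆ (b7 ⋆ b6))) = [[-20, 0], [10, 0]]


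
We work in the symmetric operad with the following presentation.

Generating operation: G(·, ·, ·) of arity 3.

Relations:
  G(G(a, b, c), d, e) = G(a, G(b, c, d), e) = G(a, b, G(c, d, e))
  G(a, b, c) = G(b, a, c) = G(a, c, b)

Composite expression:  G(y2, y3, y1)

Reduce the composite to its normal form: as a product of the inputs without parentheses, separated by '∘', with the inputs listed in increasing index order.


Both nesting and order wash out for G; what remains is which y's occur.
G(y2, y3, y1) unparenthesizes to y2 ∘ y3 ∘ y1
rearranged into index order: y1 ∘ y2 ∘ y3

y1 ∘ y2 ∘ y3


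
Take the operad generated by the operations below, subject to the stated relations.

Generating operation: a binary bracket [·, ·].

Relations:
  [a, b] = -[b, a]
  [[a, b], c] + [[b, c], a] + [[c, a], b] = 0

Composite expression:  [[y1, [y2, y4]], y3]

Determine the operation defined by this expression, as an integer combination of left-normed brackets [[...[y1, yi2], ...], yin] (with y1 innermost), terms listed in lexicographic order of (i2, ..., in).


[[[y1, y2], y4], y3] - [[[y1, y4], y2], y3]

In the tensor algebra, words opening y1 carry the y1-anchored form.
Composite bracket: [[y1, [y2, y4]], y3]
Expanding via [a, b] = ab - ba: 8 signed words (2^3 = 8).
Words beginning with y1 determine it all:
  word y1y2y4y3 has sign +1, contributing +[[[y1, y2], y4], y3]
  word y1y4y2y3 has sign -1, contributing -[[[y1, y4], y2], y3]


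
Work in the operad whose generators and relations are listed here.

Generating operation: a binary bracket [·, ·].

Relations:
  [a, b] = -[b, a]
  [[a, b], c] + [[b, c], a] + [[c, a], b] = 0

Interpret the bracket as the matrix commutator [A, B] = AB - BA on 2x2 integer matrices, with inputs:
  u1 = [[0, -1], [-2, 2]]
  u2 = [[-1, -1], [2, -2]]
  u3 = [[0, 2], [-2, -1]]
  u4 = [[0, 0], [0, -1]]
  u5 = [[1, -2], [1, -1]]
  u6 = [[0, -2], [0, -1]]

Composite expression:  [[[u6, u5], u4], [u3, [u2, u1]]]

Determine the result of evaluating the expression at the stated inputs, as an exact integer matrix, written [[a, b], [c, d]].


[[9, -40], [20, -9]]


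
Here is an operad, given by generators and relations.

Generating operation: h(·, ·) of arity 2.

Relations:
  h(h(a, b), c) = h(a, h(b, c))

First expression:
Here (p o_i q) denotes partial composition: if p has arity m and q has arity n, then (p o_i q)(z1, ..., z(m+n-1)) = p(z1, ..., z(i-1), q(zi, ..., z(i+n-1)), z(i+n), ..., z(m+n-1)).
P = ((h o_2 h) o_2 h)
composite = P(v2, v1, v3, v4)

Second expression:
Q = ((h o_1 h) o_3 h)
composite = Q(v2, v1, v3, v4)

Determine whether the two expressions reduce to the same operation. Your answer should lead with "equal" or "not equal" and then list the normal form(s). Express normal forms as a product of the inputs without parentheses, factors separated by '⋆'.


equal; the common form is v2 ⋆ v1 ⋆ v3 ⋆ v4


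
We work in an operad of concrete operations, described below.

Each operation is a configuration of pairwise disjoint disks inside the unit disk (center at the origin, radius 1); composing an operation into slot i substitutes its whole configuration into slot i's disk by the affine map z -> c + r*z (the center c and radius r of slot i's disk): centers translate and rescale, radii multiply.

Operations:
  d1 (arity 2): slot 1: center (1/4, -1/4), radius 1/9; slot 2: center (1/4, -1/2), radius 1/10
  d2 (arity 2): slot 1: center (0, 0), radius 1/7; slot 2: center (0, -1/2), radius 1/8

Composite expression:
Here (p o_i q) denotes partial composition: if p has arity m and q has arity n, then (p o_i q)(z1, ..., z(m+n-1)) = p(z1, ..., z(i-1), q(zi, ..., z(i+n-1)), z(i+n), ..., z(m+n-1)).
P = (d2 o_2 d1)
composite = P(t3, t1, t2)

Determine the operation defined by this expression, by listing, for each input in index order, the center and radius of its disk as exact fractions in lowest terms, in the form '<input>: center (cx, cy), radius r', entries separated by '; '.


t1: center (1/32, -17/32), radius 1/72; t2: center (1/32, -9/16), radius 1/80; t3: center (0, 0), radius 1/7

Below d2, radii multiply path by path; the t-disk centers shift.
input t3: applying the 1 nested substitution gives center (0, 0), radius 1/7
input t1: applying the 2 nested substitutions gives center (1/32, -17/32), radius 1/72
input t2: applying the 2 nested substitutions gives center (1/32, -9/16), radius 1/80


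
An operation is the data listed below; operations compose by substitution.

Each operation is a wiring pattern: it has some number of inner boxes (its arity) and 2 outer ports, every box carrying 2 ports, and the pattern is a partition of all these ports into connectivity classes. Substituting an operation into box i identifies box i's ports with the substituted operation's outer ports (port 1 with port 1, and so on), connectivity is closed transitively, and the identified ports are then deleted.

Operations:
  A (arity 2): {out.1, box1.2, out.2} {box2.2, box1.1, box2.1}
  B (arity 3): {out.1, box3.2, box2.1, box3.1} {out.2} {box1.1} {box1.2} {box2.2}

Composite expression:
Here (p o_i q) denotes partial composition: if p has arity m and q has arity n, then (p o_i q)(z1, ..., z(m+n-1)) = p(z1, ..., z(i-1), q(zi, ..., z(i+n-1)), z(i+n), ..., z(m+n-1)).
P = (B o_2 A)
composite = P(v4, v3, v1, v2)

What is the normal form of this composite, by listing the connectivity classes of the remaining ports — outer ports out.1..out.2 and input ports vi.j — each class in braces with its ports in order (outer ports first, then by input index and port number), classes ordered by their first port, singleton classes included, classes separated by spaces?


{out.1, v2.1, v2.2, v3.2} {out.2} {v1.1, v1.2, v3.1} {v4.1} {v4.2}

After gluing at B, chains via deleted ports link the v-ports.
the subtree at A composes to {out.1, out.2, v3.2} {v1.1, v1.2, v3.1} on (v3, v1); out.j = own outer ports
the subtree at B composes to {out.1, v2.1, v2.2, v3.2} {out.2} {v1.1, v1.2, v3.1} {v4.1} {v4.2} on (v4, v3, v1, v2); out.j = own outer ports


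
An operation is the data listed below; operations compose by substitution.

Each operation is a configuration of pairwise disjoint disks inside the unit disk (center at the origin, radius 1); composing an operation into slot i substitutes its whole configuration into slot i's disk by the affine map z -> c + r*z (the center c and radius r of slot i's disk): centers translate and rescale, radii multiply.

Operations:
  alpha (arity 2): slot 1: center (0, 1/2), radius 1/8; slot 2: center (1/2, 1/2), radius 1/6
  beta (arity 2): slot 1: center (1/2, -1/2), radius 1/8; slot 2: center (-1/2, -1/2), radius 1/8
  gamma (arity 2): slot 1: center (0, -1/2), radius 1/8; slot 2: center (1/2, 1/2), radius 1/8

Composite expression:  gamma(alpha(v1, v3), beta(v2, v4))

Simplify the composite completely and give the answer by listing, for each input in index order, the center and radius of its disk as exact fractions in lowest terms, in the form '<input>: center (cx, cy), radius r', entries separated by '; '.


Below gamma, radii multiply path by path; the v-disk centers shift.
input v1: composing its 2 substitution steps yields center (0, -7/16), radius 1/64
input v3: composing its 2 substitution steps yields center (1/16, -7/16), radius 1/48
input v2: composing its 2 substitution steps yields center (9/16, 7/16), radius 1/64
input v4: composing its 2 substitution steps yields center (7/16, 7/16), radius 1/64

v1: center (0, -7/16), radius 1/64; v2: center (9/16, 7/16), radius 1/64; v3: center (1/16, -7/16), radius 1/48; v4: center (7/16, 7/16), radius 1/64


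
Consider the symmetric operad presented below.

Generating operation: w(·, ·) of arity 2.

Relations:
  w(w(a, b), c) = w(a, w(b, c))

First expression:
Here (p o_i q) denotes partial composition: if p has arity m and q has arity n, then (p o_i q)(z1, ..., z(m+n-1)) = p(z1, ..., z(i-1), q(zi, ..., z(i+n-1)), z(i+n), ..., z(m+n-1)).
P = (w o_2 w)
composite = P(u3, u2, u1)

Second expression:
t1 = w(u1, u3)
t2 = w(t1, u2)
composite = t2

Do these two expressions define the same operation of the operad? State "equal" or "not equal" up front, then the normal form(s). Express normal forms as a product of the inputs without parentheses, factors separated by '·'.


The first composite normalizes to u3 · u2 · u1
The second composite normalizes to u1 · u3 · u2
The normal forms differ: not equal.

not equal; the first gives u3 · u2 · u1 and the second u1 · u3 · u2


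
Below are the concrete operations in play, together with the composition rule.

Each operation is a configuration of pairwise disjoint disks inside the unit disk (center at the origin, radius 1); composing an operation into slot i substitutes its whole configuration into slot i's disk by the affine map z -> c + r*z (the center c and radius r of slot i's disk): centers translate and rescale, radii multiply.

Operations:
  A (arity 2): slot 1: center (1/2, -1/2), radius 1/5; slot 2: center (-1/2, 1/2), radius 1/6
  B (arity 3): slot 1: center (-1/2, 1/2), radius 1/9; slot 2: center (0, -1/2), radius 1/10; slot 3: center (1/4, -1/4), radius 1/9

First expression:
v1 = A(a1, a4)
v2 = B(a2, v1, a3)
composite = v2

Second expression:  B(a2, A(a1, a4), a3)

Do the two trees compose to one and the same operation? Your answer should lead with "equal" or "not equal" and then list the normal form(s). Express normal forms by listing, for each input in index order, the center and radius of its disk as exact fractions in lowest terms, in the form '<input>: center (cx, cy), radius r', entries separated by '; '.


equal; the common form is a1: center (1/20, -11/20), radius 1/50; a2: center (-1/2, 1/2), radius 1/9; a3: center (1/4, -1/4), radius 1/9; a4: center (-1/20, -9/20), radius 1/60

Reducing the first expression gives a1: center (1/20, -11/20), radius 1/50; a2: center (-1/2, 1/2), radius 1/9; a3: center (1/4, -1/4), radius 1/9; a4: center (-1/20, -9/20), radius 1/60
Reducing the second expression gives a1: center (1/20, -11/20), radius 1/50; a2: center (-1/2, 1/2), radius 1/9; a3: center (1/4, -1/4), radius 1/9; a4: center (-1/20, -9/20), radius 1/60
Same normal form: equal.


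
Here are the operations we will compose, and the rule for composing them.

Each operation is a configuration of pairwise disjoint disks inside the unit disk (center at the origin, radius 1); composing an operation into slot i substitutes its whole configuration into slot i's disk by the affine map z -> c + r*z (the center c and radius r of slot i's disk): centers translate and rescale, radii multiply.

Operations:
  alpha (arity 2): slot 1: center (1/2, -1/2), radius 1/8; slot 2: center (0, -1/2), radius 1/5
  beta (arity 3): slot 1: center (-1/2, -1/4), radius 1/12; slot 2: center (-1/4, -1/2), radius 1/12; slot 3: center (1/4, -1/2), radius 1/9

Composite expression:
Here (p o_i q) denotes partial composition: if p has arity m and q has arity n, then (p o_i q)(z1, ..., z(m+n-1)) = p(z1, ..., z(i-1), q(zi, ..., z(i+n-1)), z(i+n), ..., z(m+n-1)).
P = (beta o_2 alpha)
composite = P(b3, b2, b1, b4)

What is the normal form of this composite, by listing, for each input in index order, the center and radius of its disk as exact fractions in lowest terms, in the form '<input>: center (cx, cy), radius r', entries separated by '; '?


Affine substitution under beta: radii multiply and b-centers shift.
input b3: applying the 1 nested substitution gives center (-1/2, -1/4), radius 1/12
input b2: applying the 2 nested substitutions gives center (-5/24, -13/24), radius 1/96
input b1: applying the 2 nested substitutions gives center (-1/4, -13/24), radius 1/60
input b4: applying the 1 nested substitution gives center (1/4, -1/2), radius 1/9

b1: center (-1/4, -13/24), radius 1/60; b2: center (-5/24, -13/24), radius 1/96; b3: center (-1/2, -1/4), radius 1/12; b4: center (1/4, -1/2), radius 1/9


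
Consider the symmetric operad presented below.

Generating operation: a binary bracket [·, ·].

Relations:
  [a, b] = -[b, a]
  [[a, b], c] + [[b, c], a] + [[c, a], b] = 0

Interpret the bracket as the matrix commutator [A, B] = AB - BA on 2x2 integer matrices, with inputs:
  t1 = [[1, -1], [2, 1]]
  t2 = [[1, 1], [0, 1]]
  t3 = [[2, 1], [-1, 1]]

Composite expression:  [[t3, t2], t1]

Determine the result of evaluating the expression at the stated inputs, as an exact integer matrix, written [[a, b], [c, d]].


[[2, -2], [-4, -2]]

[t3, t2] = [[1, 1], [0, -1]]
[[t3, t2], t1] = [[2, -2], [-4, -2]]


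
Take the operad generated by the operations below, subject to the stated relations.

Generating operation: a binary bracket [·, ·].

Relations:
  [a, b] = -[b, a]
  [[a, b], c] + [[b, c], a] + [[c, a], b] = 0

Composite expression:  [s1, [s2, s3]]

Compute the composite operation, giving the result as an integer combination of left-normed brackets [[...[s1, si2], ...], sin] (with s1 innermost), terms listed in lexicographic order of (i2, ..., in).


[[s1, s2], s3] - [[s1, s3], s2]

Left-normed coefficients sit on the s1-initial expansion words.
Composite bracket: [s1, [s2, s3]]
The bracket unfolds into 4 signed words via [a, b] = ab - ba (2^2 = 4).
Words beginning with s1 determine it all:
  the word s1s2s3 carries sign +1 and contributes +[[s1, s2], s3]
  the word s1s3s2 carries sign -1 and contributes -[[s1, s3], s2]


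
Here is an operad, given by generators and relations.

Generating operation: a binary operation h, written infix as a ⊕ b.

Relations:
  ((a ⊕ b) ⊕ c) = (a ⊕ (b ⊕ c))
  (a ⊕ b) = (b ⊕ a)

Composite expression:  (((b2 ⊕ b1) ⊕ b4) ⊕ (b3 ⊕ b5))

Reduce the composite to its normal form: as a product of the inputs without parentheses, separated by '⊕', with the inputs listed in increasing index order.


With h associative and commutative, the b-input set is all that matters.
(b2 ⊕ b1) linearizes to b2 ⊕ b1
((b2 ⊕ b1) ⊕ b4) linearizes to b2 ⊕ b1 ⊕ b4
(b3 ⊕ b5) linearizes to b3 ⊕ b5
(((b2 ⊕ b1) ⊕ b4) ⊕ (b3 ⊕ b5)) linearizes to b2 ⊕ b1 ⊕ b4 ⊕ b3 ⊕ b5
putting the inputs in ascending order: b1 ⊕ b2 ⊕ b3 ⊕ b4 ⊕ b5

b1 ⊕ b2 ⊕ b3 ⊕ b4 ⊕ b5


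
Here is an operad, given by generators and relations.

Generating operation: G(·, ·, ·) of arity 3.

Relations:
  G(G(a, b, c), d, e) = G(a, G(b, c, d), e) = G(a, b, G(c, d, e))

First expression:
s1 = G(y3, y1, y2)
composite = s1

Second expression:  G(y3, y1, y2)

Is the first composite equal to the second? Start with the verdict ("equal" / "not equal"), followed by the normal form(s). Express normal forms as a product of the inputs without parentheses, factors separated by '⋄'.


Normal form of the first expression: y3 ⋄ y1 ⋄ y2
Normal form of the second expression: y3 ⋄ y1 ⋄ y2
Same normal form: equal.

equal: each reduces to y3 ⋄ y1 ⋄ y2


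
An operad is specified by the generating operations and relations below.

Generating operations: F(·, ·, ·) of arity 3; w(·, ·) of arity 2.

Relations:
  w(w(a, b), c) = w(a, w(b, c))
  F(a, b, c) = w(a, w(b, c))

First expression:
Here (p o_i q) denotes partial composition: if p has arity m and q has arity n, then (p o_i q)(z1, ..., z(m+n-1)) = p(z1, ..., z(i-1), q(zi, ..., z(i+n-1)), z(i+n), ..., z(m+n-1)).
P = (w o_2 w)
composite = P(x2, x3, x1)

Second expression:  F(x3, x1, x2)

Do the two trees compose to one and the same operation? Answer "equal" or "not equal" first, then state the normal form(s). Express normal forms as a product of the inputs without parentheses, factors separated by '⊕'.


not equal: they reduce to x2 ⊕ x3 ⊕ x1 and x3 ⊕ x1 ⊕ x2

Normal form of the first expression: x2 ⊕ x3 ⊕ x1
Normal form of the second expression: x3 ⊕ x1 ⊕ x2
The normal forms differ: not equal.


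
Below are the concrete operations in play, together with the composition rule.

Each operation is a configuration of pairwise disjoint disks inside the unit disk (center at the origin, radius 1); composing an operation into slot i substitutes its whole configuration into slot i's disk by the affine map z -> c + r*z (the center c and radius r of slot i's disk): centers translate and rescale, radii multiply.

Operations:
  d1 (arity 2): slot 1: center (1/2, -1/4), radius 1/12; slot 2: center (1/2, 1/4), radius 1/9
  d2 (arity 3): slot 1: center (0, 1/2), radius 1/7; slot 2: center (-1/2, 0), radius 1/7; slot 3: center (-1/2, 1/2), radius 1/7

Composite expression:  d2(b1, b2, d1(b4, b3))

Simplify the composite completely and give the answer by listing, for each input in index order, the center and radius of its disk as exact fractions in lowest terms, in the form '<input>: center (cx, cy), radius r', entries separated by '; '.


Only the slot chain above each b matters under d2; compose those maps.
b1: after 1 affine step, its disk has center (0, 1/2), radius 1/7
b2: after 1 affine step, its disk has center (-1/2, 0), radius 1/7
b4: after 2 affine steps, its disk has center (-3/7, 13/28), radius 1/84
b3: after 2 affine steps, its disk has center (-3/7, 15/28), radius 1/63

b1: center (0, 1/2), radius 1/7; b2: center (-1/2, 0), radius 1/7; b3: center (-3/7, 15/28), radius 1/63; b4: center (-3/7, 13/28), radius 1/84
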